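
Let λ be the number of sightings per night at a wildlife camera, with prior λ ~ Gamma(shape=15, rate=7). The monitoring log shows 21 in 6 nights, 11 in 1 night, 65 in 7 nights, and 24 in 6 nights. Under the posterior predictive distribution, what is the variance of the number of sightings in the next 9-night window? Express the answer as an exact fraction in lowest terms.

544/9

Total count: 21 + 11 + 65 + 24 = 121.
Total exposure: 6 + 1 + 7 + 6 = 20 nights.
Posterior: α' = 15 + 121 = 136, β' = 7 + 20 = 27.
The posterior predictive for a window of length T is Negative Binomial with variance T·α'·(β'+T)/β'² = 9·136·36/729 = 544/9.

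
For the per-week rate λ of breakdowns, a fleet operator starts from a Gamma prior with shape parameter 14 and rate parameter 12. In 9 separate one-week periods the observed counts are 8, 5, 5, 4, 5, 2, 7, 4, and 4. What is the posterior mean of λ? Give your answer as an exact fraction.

58/21

Total count: 8 + 5 + 5 + 4 + 5 + 2 + 7 + 4 + 4 = 44.
Total exposure: 9 weeks.
The Gamma prior is conjugate for the Poisson rate, so λ | data ~ Gamma(14+44, 12+9) = Gamma(58, 21).
Posterior mean = α'/β' = 58/21.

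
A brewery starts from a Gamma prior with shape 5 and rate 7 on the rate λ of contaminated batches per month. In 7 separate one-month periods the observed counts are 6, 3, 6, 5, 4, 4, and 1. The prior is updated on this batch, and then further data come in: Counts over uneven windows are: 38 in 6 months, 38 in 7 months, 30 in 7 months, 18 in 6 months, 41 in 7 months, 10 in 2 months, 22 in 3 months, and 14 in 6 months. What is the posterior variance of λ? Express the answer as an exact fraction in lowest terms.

Total count: 6 + 3 + 6 + 5 + 4 + 4 + 1 = 29.
Total exposure: 7 months.
After the first batch: Gamma(5 + 29, 7 + 7) = Gamma(34, 14).
Total count: 38 + 38 + 30 + 18 + 41 + 10 + 22 + 14 = 211.
Total exposure: 6 + 7 + 7 + 6 + 7 + 2 + 3 + 6 = 44 months.
After the second batch: Gamma(34 + 211, 14 + 44) = Gamma(245, 58).
Posterior variance = α'/β'² = 245/3364.

245/3364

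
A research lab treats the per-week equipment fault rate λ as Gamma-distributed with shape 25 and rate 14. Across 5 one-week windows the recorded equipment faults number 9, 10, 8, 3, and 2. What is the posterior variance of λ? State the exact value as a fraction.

3/19

Total count: 9 + 10 + 8 + 3 + 2 = 32.
Total exposure: 5 weeks.
Posterior: α' = 25 + 32 = 57, β' = 14 + 5 = 19.
Posterior variance = α'/β'² = 57/361 = 3/19.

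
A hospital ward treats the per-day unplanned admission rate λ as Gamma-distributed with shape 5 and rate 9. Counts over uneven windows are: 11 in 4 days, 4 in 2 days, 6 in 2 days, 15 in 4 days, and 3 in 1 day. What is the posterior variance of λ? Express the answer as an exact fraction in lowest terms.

Total count: 11 + 4 + 6 + 15 + 3 = 39.
Total exposure: 4 + 2 + 2 + 4 + 1 = 13 days.
Gamma(α, β) with Poisson data over total exposure Σt gives posterior Gamma(α+Σx, β+Σt) = Gamma(44, 22).
Posterior variance = α'/β'² = 44/484 = 1/11.

1/11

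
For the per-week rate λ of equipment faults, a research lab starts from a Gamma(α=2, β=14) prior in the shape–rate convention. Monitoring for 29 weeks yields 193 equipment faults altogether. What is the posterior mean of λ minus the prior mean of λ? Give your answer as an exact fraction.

Total count 193 over total exposure 29 weeks.
Gamma(α, β) with Poisson data over total exposure Σt gives posterior Gamma(α+Σx, β+Σt) = Gamma(195, 43).
Posterior mean = 195/43 = 195/43; prior mean = 2/14 = 1/7. Difference = 195/43 − 1/7 = 1322/301.

1322/301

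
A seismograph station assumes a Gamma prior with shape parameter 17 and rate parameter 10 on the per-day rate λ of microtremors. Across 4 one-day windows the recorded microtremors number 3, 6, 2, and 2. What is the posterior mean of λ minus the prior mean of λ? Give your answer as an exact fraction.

31/70

Total count: 3 + 6 + 2 + 2 = 13.
Total exposure: 4 days.
The Gamma prior is conjugate for the Poisson rate, so λ | data ~ Gamma(17+13, 10+4) = Gamma(30, 14).
Posterior mean = 30/14 = 15/7; prior mean = 17/10 = 17/10. Difference = 15/7 − 17/10 = 31/70.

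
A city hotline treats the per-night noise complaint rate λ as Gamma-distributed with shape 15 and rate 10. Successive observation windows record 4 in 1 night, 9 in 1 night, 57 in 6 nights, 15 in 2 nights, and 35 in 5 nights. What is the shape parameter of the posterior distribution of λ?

Total count: 4 + 9 + 57 + 15 + 35 = 120.
Total exposure: 1 + 1 + 6 + 2 + 5 = 15 nights.
Posterior: α' = 15 + 120 = 135, β' = 10 + 15 = 25.

135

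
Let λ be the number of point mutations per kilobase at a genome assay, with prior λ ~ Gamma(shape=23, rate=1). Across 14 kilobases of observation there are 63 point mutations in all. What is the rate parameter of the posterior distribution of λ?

15

Total count 63 over total exposure 14 kilobases.
By Gamma–Poisson conjugacy, the posterior is Gamma(α + Σx, β + Σt) = Gamma(23 + 63, 1 + 14) = Gamma(86, 15).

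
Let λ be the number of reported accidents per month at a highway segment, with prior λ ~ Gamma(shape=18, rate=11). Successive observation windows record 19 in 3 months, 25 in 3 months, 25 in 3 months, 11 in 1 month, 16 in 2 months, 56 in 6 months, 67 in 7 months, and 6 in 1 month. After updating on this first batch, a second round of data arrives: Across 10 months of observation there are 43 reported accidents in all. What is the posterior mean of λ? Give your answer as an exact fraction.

286/47

Total count: 19 + 25 + 25 + 11 + 16 + 56 + 67 + 6 = 225.
Total exposure: 3 + 3 + 3 + 1 + 2 + 6 + 7 + 1 = 26 months.
After the first batch: Gamma(18 + 225, 11 + 26) = Gamma(243, 37).
Total count 43 over total exposure 10 months.
After the second batch: Gamma(243 + 43, 37 + 10) = Gamma(286, 47).
Posterior mean = α'/β' = 286/47.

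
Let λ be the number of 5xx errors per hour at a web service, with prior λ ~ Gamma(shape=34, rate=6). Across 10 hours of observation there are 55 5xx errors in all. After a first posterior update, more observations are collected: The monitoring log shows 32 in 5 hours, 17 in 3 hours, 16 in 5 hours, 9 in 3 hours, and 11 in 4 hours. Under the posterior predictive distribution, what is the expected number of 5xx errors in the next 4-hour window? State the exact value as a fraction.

58/3

Total count 55 over total exposure 10 hours.
After the first batch: Gamma(34 + 55, 6 + 10) = Gamma(89, 16).
Total count: 32 + 17 + 16 + 9 + 11 = 85.
Total exposure: 5 + 3 + 5 + 3 + 4 = 20 hours.
After the second batch: Gamma(89 + 85, 16 + 20) = Gamma(174, 36).
Predictive mean over a 4-hour window = T·E[λ|data] = 4·174/36 = 58/3.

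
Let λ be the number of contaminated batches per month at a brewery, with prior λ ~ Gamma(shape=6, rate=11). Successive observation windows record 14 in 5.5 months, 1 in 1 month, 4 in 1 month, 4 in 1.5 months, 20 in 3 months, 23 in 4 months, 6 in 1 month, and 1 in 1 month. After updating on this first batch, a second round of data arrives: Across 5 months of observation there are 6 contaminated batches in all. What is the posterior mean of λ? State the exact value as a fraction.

5/2

Total count: 14 + 1 + 4 + 4 + 20 + 23 + 6 + 1 = 73.
Total exposure: 5.5 + 1 + 1 + 1.5 + 3 + 4 + 1 + 1 = 18 months.
After the first batch: Gamma(6 + 73, 11 + 18) = Gamma(79, 29).
Total count 6 over total exposure 5 months.
After the second batch: Gamma(79 + 6, 29 + 5) = Gamma(85, 34).
Posterior mean = α'/β' = 85/34 = 5/2.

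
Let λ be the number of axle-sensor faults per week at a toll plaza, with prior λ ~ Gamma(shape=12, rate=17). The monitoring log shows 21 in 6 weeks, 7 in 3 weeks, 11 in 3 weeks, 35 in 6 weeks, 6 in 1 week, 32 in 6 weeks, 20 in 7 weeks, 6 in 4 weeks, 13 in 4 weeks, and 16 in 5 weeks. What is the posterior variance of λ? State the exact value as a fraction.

179/3844

Total count: 21 + 7 + 11 + 35 + 6 + 32 + 20 + 6 + 13 + 16 = 167.
Total exposure: 6 + 3 + 3 + 6 + 1 + 6 + 7 + 4 + 4 + 5 = 45 weeks.
By Gamma–Poisson conjugacy, the posterior is Gamma(α + Σx, β + Σt) = Gamma(12 + 167, 17 + 45) = Gamma(179, 62).
Posterior variance = α'/β'² = 179/3844.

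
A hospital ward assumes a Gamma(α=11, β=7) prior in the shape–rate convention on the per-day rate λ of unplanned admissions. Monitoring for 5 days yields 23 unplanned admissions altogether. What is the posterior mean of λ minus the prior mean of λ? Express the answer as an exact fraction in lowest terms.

53/42

Total count 23 over total exposure 5 days.
Posterior: α' = 11 + 23 = 34, β' = 7 + 5 = 12.
Posterior mean = 34/12 = 17/6; prior mean = 11/7 = 11/7. Difference = 17/6 − 11/7 = 53/42.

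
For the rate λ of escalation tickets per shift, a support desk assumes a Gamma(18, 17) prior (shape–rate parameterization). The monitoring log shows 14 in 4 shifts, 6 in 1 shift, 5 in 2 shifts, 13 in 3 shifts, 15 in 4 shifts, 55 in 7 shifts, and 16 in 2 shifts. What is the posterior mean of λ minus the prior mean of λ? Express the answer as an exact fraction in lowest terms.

847/340

Total count: 14 + 6 + 5 + 13 + 15 + 55 + 16 = 124.
Total exposure: 4 + 1 + 2 + 3 + 4 + 7 + 2 = 23 shifts.
The Gamma prior is conjugate for the Poisson rate, so λ | data ~ Gamma(18+124, 17+23) = Gamma(142, 40).
Posterior mean = 142/40 = 71/20; prior mean = 18/17 = 18/17. Difference = 71/20 − 18/17 = 847/340.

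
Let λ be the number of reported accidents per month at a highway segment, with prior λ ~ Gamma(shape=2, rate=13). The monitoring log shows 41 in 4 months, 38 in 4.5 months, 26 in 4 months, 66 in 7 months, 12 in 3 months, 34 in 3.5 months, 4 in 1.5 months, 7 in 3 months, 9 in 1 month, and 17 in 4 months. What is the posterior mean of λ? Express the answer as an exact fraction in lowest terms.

512/97

Total count: 41 + 38 + 26 + 66 + 12 + 34 + 4 + 7 + 9 + 17 = 254.
Total exposure: 4 + 4.5 + 4 + 7 + 3 + 3.5 + 1.5 + 3 + 1 + 4 = 35.5 months.
Posterior: α' = 2 + 254 = 256, β' = 13 + 35.5 = 97/2.
Posterior mean = α'/β' = 256/(97/2) = 512/97.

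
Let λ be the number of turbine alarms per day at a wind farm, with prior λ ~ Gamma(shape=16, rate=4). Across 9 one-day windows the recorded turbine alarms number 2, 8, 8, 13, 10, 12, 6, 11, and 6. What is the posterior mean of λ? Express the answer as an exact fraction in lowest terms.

Total count: 2 + 8 + 8 + 13 + 10 + 12 + 6 + 11 + 6 = 76.
Total exposure: 9 days.
Conjugate update: add total count to the shape and total exposure to the rate, giving Gamma(92, 13).
Posterior mean = α'/β' = 92/13.

92/13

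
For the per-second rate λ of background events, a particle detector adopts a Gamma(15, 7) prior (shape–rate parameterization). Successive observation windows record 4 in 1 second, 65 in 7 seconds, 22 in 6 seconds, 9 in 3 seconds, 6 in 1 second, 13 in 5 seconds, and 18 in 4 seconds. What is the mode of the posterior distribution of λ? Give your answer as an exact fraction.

151/34

Total count: 4 + 65 + 22 + 9 + 6 + 13 + 18 = 137.
Total exposure: 1 + 7 + 6 + 3 + 1 + 5 + 4 = 27 seconds.
The Gamma prior is conjugate for the Poisson rate, so λ | data ~ Gamma(15+137, 7+27) = Gamma(152, 34).
Posterior mode = (α'−1)/β' = 151/34.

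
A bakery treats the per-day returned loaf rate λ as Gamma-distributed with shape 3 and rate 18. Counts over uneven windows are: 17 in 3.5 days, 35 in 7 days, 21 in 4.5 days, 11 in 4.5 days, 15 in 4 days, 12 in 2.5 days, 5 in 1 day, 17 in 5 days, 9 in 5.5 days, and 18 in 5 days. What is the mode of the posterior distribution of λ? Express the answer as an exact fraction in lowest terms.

Total count: 17 + 35 + 21 + 11 + 15 + 12 + 5 + 17 + 9 + 18 = 160.
Total exposure: 3.5 + 7 + 4.5 + 4.5 + 4 + 2.5 + 1 + 5 + 5.5 + 5 = 42.5 days.
Conjugate update: add total count to the shape and total exposure to the rate, giving Gamma(163, 121/2).
Posterior mode = (α'−1)/β' = 162/(121/2) = 324/121.

324/121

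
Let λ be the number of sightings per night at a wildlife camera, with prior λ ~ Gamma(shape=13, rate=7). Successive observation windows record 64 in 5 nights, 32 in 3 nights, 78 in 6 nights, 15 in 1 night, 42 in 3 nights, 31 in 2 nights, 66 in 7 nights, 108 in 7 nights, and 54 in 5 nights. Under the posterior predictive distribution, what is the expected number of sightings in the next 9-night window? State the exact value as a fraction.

Total count: 64 + 32 + 78 + 15 + 42 + 31 + 66 + 108 + 54 = 490.
Total exposure: 5 + 3 + 6 + 1 + 3 + 2 + 7 + 7 + 5 = 39 nights.
Posterior: α' = 13 + 490 = 503, β' = 7 + 39 = 46.
Predictive mean over a 9-night window = T·E[λ|data] = 9·503/46 = 4527/46.

4527/46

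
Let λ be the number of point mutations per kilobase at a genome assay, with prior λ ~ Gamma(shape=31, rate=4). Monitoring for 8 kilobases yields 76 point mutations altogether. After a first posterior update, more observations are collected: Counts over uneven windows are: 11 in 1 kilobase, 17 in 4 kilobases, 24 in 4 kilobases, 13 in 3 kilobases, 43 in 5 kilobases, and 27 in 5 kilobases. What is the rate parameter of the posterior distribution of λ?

Total count 76 over total exposure 8 kilobases.
After the first batch: Gamma(31 + 76, 4 + 8) = Gamma(107, 12).
Total count: 11 + 17 + 24 + 13 + 43 + 27 = 135.
Total exposure: 1 + 4 + 4 + 3 + 5 + 5 = 22 kilobases.
After the second batch: Gamma(107 + 135, 12 + 22) = Gamma(242, 34).

34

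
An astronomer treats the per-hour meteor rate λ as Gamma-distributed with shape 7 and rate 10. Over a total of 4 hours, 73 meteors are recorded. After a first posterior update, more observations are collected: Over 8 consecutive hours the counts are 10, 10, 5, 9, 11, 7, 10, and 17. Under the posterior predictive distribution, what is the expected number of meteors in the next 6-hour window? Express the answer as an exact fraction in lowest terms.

Total count 73 over total exposure 4 hours.
After the first batch: Gamma(7 + 73, 10 + 4) = Gamma(80, 14).
Total count: 10 + 10 + 5 + 9 + 11 + 7 + 10 + 17 = 79.
Total exposure: 8 hours.
After the second batch: Gamma(80 + 79, 14 + 8) = Gamma(159, 22).
Predictive mean over a 6-hour window = T·E[λ|data] = 6·159/22 = 477/11.

477/11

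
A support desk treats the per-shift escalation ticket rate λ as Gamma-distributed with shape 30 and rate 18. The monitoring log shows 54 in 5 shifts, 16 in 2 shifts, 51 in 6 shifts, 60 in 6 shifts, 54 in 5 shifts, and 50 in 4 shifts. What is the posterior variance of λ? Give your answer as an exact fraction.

315/2116

Total count: 54 + 16 + 51 + 60 + 54 + 50 = 285.
Total exposure: 5 + 2 + 6 + 6 + 5 + 4 = 28 shifts.
By Gamma–Poisson conjugacy, the posterior is Gamma(α + Σx, β + Σt) = Gamma(30 + 285, 18 + 28) = Gamma(315, 46).
Posterior variance = α'/β'² = 315/2116.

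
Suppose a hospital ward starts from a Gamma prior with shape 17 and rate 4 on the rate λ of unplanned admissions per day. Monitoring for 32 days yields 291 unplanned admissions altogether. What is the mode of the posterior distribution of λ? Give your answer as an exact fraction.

307/36

Total count 291 over total exposure 32 days.
Gamma(α, β) with Poisson data over total exposure Σt gives posterior Gamma(α+Σx, β+Σt) = Gamma(308, 36).
Posterior mode = (α'−1)/β' = 307/36.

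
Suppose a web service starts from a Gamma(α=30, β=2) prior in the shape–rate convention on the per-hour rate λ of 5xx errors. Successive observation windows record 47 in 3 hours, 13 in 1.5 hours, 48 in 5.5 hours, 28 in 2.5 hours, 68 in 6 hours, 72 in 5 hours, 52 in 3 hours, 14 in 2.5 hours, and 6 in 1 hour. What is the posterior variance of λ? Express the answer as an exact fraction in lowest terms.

189/512

Total count: 47 + 13 + 48 + 28 + 68 + 72 + 52 + 14 + 6 = 348.
Total exposure: 3 + 1.5 + 5.5 + 2.5 + 6 + 5 + 3 + 2.5 + 1 = 30 hours.
The Gamma prior is conjugate for the Poisson rate, so λ | data ~ Gamma(30+348, 2+30) = Gamma(378, 32).
Posterior variance = α'/β'² = 378/1024 = 189/512.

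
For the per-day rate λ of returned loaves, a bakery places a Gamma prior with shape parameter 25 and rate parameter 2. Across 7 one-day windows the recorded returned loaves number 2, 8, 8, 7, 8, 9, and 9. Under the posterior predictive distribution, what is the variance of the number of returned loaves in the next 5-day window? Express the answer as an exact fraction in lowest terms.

Total count: 2 + 8 + 8 + 7 + 8 + 9 + 9 = 51.
Total exposure: 7 days.
The Gamma prior is conjugate for the Poisson rate, so λ | data ~ Gamma(25+51, 2+7) = Gamma(76, 9).
The posterior predictive for a window of length T is Negative Binomial with variance T·α'·(β'+T)/β'² = 5·76·14/81 = 5320/81.

5320/81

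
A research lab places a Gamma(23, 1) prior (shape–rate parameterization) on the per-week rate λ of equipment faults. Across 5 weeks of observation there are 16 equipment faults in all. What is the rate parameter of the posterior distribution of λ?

6

Total count 16 over total exposure 5 weeks.
Gamma(α, β) with Poisson data over total exposure Σt gives posterior Gamma(α+Σx, β+Σt) = Gamma(39, 6).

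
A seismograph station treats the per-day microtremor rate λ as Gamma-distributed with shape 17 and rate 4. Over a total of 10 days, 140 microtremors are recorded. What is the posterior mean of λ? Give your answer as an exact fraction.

157/14

Total count 140 over total exposure 10 days.
Gamma(α, β) with Poisson data over total exposure Σt gives posterior Gamma(α+Σx, β+Σt) = Gamma(157, 14).
Posterior mean = α'/β' = 157/14.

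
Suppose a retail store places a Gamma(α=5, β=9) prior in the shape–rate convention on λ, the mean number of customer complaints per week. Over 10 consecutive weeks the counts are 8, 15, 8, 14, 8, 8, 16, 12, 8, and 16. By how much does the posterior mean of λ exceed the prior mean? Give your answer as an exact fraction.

967/171

Total count: 8 + 15 + 8 + 14 + 8 + 8 + 16 + 12 + 8 + 16 = 113.
Total exposure: 10 weeks.
Gamma(α, β) with Poisson data over total exposure Σt gives posterior Gamma(α+Σx, β+Σt) = Gamma(118, 19).
Posterior mean = 118/19 = 118/19; prior mean = 5/9 = 5/9. Difference = 118/19 − 5/9 = 967/171.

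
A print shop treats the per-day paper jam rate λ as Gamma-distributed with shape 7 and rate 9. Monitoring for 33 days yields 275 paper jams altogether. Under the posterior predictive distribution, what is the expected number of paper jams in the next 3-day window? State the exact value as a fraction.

Total count 275 over total exposure 33 days.
Conjugate update: add total count to the shape and total exposure to the rate, giving Gamma(282, 42).
Predictive mean over a 3-day window = T·E[λ|data] = 3·282/42 = 141/7.

141/7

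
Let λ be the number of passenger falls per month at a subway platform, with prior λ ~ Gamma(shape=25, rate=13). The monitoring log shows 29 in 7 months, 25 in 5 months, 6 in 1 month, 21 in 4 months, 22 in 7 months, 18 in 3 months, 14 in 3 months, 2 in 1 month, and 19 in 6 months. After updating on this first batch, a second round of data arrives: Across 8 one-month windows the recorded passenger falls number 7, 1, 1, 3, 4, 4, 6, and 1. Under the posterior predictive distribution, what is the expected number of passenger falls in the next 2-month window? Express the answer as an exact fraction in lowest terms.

208/29

Total count: 29 + 25 + 6 + 21 + 22 + 18 + 14 + 2 + 19 = 156.
Total exposure: 7 + 5 + 1 + 4 + 7 + 3 + 3 + 1 + 6 = 37 months.
After the first batch: Gamma(25 + 156, 13 + 37) = Gamma(181, 50).
Total count: 7 + 1 + 1 + 3 + 4 + 4 + 6 + 1 = 27.
Total exposure: 8 months.
After the second batch: Gamma(181 + 27, 50 + 8) = Gamma(208, 58).
Predictive mean over a 2-month window = T·E[λ|data] = 2·208/58 = 208/29.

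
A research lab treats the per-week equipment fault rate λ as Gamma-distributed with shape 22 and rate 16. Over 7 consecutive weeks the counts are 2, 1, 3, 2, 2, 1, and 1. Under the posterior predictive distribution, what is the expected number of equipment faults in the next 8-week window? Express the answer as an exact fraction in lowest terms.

272/23

Total count: 2 + 1 + 3 + 2 + 2 + 1 + 1 = 12.
Total exposure: 7 weeks.
Conjugate update: add total count to the shape and total exposure to the rate, giving Gamma(34, 23).
Predictive mean over an 8-week window = T·E[λ|data] = 8·34/23 = 272/23.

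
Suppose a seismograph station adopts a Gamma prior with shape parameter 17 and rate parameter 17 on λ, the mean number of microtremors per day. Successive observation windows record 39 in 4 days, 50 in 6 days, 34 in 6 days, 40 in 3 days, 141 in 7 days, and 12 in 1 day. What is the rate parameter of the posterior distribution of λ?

44

Total count: 39 + 50 + 34 + 40 + 141 + 12 = 316.
Total exposure: 4 + 6 + 6 + 3 + 7 + 1 = 27 days.
The Gamma prior is conjugate for the Poisson rate, so λ | data ~ Gamma(17+316, 17+27) = Gamma(333, 44).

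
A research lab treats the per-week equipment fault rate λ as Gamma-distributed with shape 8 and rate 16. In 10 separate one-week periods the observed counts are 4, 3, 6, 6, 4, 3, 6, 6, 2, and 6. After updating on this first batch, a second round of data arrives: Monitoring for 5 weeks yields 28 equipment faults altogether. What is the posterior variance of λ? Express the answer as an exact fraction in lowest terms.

Total count: 4 + 3 + 6 + 6 + 4 + 3 + 6 + 6 + 2 + 6 = 46.
Total exposure: 10 weeks.
After the first batch: Gamma(8 + 46, 16 + 10) = Gamma(54, 26).
Total count 28 over total exposure 5 weeks.
After the second batch: Gamma(54 + 28, 26 + 5) = Gamma(82, 31).
Posterior variance = α'/β'² = 82/961.

82/961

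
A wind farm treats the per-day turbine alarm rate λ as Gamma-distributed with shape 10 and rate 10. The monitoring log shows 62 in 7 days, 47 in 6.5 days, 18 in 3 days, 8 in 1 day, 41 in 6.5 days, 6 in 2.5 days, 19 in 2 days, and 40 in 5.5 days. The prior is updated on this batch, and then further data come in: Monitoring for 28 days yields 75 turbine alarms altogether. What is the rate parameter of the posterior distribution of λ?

Total count: 62 + 47 + 18 + 8 + 41 + 6 + 19 + 40 = 241.
Total exposure: 7 + 6.5 + 3 + 1 + 6.5 + 2.5 + 2 + 5.5 = 34 days.
After the first batch: Gamma(10 + 241, 10 + 34) = Gamma(251, 44).
Total count 75 over total exposure 28 days.
After the second batch: Gamma(251 + 75, 44 + 28) = Gamma(326, 72).

72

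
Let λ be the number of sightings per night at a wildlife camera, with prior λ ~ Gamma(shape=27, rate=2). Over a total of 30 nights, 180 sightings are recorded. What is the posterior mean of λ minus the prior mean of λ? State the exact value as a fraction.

-225/32

Total count 180 over total exposure 30 nights.
Gamma(α, β) with Poisson data over total exposure Σt gives posterior Gamma(α+Σx, β+Σt) = Gamma(207, 32).
Posterior mean = 207/32 = 207/32; prior mean = 27/2 = 27/2. Difference = 207/32 − 27/2 = -225/32.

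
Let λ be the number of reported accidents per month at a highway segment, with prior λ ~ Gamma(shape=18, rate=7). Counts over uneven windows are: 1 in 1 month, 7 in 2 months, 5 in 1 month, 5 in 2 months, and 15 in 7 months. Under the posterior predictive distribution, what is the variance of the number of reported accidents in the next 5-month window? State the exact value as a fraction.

255/16

Total count: 1 + 7 + 5 + 5 + 15 = 33.
Total exposure: 1 + 2 + 1 + 2 + 7 = 13 months.
Posterior: α' = 18 + 33 = 51, β' = 7 + 13 = 20.
The posterior predictive for a window of length T is Negative Binomial with variance T·α'·(β'+T)/β'² = 5·51·25/400 = 255/16.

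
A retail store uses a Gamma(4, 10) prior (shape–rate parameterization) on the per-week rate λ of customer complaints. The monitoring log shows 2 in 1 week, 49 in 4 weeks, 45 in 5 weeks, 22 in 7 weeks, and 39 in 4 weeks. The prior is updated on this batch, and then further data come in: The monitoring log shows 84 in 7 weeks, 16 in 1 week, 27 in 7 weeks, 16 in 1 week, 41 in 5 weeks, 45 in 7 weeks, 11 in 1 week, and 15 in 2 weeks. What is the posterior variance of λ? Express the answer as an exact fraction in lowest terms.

Total count: 2 + 49 + 45 + 22 + 39 = 157.
Total exposure: 1 + 4 + 5 + 7 + 4 = 21 weeks.
After the first batch: Gamma(4 + 157, 10 + 21) = Gamma(161, 31).
Total count: 84 + 16 + 27 + 16 + 41 + 45 + 11 + 15 = 255.
Total exposure: 7 + 1 + 7 + 1 + 5 + 7 + 1 + 2 = 31 weeks.
After the second batch: Gamma(161 + 255, 31 + 31) = Gamma(416, 62).
Posterior variance = α'/β'² = 416/3844 = 104/961.

104/961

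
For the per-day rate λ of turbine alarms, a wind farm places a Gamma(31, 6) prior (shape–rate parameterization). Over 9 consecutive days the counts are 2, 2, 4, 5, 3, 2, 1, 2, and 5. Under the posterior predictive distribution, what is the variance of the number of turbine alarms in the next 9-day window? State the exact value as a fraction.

Total count: 2 + 2 + 4 + 5 + 3 + 2 + 1 + 2 + 5 = 26.
Total exposure: 9 days.
By Gamma–Poisson conjugacy, the posterior is Gamma(α + Σx, β + Σt) = Gamma(31 + 26, 6 + 9) = Gamma(57, 15).
The posterior predictive for a window of length T is Negative Binomial with variance T·α'·(β'+T)/β'² = 9·57·24/225 = 1368/25.

1368/25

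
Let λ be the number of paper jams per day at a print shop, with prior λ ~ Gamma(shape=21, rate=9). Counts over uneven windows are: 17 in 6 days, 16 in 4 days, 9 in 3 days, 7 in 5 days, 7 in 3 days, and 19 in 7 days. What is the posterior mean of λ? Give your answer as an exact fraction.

Total count: 17 + 16 + 9 + 7 + 7 + 19 = 75.
Total exposure: 6 + 4 + 3 + 5 + 3 + 7 = 28 days.
The Gamma prior is conjugate for the Poisson rate, so λ | data ~ Gamma(21+75, 9+28) = Gamma(96, 37).
Posterior mean = α'/β' = 96/37.

96/37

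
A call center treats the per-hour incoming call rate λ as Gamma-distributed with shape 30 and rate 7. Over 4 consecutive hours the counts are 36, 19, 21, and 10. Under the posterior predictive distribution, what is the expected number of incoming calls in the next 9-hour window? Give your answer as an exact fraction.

1044/11

Total count: 36 + 19 + 21 + 10 = 86.
Total exposure: 4 hours.
The Gamma prior is conjugate for the Poisson rate, so λ | data ~ Gamma(30+86, 7+4) = Gamma(116, 11).
Predictive mean over a 9-hour window = T·E[λ|data] = 9·116/11 = 1044/11.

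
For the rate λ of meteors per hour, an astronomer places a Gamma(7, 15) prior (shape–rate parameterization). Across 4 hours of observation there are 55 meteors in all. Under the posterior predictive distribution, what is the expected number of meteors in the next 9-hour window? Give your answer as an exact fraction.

558/19

Total count 55 over total exposure 4 hours.
By Gamma–Poisson conjugacy, the posterior is Gamma(α + Σx, β + Σt) = Gamma(7 + 55, 15 + 4) = Gamma(62, 19).
Predictive mean over a 9-hour window = T·E[λ|data] = 9·62/19 = 558/19.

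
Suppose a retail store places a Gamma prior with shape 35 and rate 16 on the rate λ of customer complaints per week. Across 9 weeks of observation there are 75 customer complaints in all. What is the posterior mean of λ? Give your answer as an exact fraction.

Total count 75 over total exposure 9 weeks.
By Gamma–Poisson conjugacy, the posterior is Gamma(α + Σx, β + Σt) = Gamma(35 + 75, 16 + 9) = Gamma(110, 25).
Posterior mean = α'/β' = 110/25 = 22/5.

22/5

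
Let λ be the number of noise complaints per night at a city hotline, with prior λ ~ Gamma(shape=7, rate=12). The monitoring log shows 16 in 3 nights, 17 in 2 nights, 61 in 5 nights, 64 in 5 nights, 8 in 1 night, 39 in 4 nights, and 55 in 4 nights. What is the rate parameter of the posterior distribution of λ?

Total count: 16 + 17 + 61 + 64 + 8 + 39 + 55 = 260.
Total exposure: 3 + 2 + 5 + 5 + 1 + 4 + 4 = 24 nights.
Posterior: α' = 7 + 260 = 267, β' = 12 + 24 = 36.

36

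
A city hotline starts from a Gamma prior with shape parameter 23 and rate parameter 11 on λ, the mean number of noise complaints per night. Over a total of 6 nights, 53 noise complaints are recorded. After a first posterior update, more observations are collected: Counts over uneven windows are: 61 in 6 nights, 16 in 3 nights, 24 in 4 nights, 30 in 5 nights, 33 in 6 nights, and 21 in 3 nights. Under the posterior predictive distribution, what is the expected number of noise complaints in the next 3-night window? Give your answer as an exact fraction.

783/44

Total count 53 over total exposure 6 nights.
After the first batch: Gamma(23 + 53, 11 + 6) = Gamma(76, 17).
Total count: 61 + 16 + 24 + 30 + 33 + 21 = 185.
Total exposure: 6 + 3 + 4 + 5 + 6 + 3 = 27 nights.
After the second batch: Gamma(76 + 185, 17 + 27) = Gamma(261, 44).
Predictive mean over a 3-night window = T·E[λ|data] = 3·261/44 = 783/44.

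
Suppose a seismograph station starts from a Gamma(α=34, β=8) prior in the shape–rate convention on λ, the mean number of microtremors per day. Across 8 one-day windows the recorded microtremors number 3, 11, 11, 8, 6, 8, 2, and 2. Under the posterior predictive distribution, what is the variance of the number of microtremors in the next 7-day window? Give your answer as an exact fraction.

Total count: 3 + 11 + 11 + 8 + 6 + 8 + 2 + 2 = 51.
Total exposure: 8 days.
Posterior: α' = 34 + 51 = 85, β' = 8 + 8 = 16.
The posterior predictive for a window of length T is Negative Binomial with variance T·α'·(β'+T)/β'² = 7·85·23/256 = 13685/256.

13685/256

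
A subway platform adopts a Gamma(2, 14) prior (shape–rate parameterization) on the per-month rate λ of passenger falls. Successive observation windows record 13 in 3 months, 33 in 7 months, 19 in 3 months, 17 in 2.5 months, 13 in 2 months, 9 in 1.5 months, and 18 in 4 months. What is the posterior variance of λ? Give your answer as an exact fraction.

Total count: 13 + 33 + 19 + 17 + 13 + 9 + 18 = 122.
Total exposure: 3 + 7 + 3 + 2.5 + 2 + 1.5 + 4 = 23 months.
Posterior: α' = 2 + 122 = 124, β' = 14 + 23 = 37.
Posterior variance = α'/β'² = 124/1369.

124/1369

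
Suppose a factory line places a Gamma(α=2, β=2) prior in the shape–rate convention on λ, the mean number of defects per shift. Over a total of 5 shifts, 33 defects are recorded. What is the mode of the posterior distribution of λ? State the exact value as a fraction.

Total count 33 over total exposure 5 shifts.
Conjugate update: add total count to the shape and total exposure to the rate, giving Gamma(35, 7).
Posterior mode = (α'−1)/β' = 34/7.

34/7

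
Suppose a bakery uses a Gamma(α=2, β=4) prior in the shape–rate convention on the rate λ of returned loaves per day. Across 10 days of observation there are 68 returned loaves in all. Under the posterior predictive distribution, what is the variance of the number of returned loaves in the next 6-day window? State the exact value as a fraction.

Total count 68 over total exposure 10 days.
The Gamma prior is conjugate for the Poisson rate, so λ | data ~ Gamma(2+68, 4+10) = Gamma(70, 14).
The posterior predictive for a window of length T is Negative Binomial with variance T·α'·(β'+T)/β'² = 6·70·20/196 = 300/7.

300/7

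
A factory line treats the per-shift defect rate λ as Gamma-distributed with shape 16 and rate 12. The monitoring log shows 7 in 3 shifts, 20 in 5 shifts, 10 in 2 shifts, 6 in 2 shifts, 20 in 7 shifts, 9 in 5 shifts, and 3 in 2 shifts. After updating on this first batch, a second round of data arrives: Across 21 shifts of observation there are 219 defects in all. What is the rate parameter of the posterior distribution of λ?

59

Total count: 7 + 20 + 10 + 6 + 20 + 9 + 3 = 75.
Total exposure: 3 + 5 + 2 + 2 + 7 + 5 + 2 = 26 shifts.
After the first batch: Gamma(16 + 75, 12 + 26) = Gamma(91, 38).
Total count 219 over total exposure 21 shifts.
After the second batch: Gamma(91 + 219, 38 + 21) = Gamma(310, 59).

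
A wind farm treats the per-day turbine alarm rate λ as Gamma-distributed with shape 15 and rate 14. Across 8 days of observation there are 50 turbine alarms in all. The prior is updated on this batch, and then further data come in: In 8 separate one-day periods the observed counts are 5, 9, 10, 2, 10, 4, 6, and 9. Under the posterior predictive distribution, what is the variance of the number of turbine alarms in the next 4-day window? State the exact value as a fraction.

Total count 50 over total exposure 8 days.
After the first batch: Gamma(15 + 50, 14 + 8) = Gamma(65, 22).
Total count: 5 + 9 + 10 + 2 + 10 + 4 + 6 + 9 = 55.
Total exposure: 8 days.
After the second batch: Gamma(65 + 55, 22 + 8) = Gamma(120, 30).
The posterior predictive for a window of length T is Negative Binomial with variance T·α'·(β'+T)/β'² = 4·120·34/900 = 272/15.

272/15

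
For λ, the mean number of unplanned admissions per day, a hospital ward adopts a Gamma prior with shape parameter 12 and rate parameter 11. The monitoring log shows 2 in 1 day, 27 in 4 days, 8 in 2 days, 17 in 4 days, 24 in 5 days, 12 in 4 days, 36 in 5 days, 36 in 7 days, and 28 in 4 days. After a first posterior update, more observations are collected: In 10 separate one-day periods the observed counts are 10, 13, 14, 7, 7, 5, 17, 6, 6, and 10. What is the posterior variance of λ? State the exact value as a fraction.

Total count: 2 + 27 + 8 + 17 + 24 + 12 + 36 + 36 + 28 = 190.
Total exposure: 1 + 4 + 2 + 4 + 5 + 4 + 5 + 7 + 4 = 36 days.
After the first batch: Gamma(12 + 190, 11 + 36) = Gamma(202, 47).
Total count: 10 + 13 + 14 + 7 + 7 + 5 + 17 + 6 + 6 + 10 = 95.
Total exposure: 10 days.
After the second batch: Gamma(202 + 95, 47 + 10) = Gamma(297, 57).
Posterior variance = α'/β'² = 297/3249 = 33/361.

33/361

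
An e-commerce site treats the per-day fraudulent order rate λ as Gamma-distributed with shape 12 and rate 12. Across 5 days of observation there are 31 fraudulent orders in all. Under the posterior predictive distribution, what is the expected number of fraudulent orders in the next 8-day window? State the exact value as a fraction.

344/17

Total count 31 over total exposure 5 days.
Gamma(α, β) with Poisson data over total exposure Σt gives posterior Gamma(α+Σx, β+Σt) = Gamma(43, 17).
Predictive mean over an 8-day window = T·E[λ|data] = 8·43/17 = 344/17.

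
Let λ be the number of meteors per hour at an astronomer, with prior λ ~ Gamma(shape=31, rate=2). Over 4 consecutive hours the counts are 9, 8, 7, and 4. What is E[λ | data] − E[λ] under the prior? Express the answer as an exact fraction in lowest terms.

Total count: 9 + 8 + 7 + 4 = 28.
Total exposure: 4 hours.
Gamma(α, β) with Poisson data over total exposure Σt gives posterior Gamma(α+Σx, β+Σt) = Gamma(59, 6).
Posterior mean = 59/6 = 59/6; prior mean = 31/2 = 31/2. Difference = 59/6 − 31/2 = -17/3.

-17/3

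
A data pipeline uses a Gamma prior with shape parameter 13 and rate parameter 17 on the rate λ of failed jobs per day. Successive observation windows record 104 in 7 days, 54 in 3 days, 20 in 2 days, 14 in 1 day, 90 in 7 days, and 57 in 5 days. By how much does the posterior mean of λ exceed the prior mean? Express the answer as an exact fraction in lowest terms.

2719/357

Total count: 104 + 54 + 20 + 14 + 90 + 57 = 339.
Total exposure: 7 + 3 + 2 + 1 + 7 + 5 = 25 days.
By Gamma–Poisson conjugacy, the posterior is Gamma(α + Σx, β + Σt) = Gamma(13 + 339, 17 + 25) = Gamma(352, 42).
Posterior mean = 352/42 = 176/21; prior mean = 13/17 = 13/17. Difference = 176/21 − 13/17 = 2719/357.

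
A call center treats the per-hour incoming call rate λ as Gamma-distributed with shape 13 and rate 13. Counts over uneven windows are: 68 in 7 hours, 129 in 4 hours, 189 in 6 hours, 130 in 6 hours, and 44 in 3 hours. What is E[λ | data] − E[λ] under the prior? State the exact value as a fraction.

178/13

Total count: 68 + 129 + 189 + 130 + 44 = 560.
Total exposure: 7 + 4 + 6 + 6 + 3 = 26 hours.
Gamma(α, β) with Poisson data over total exposure Σt gives posterior Gamma(α+Σx, β+Σt) = Gamma(573, 39).
Posterior mean = 573/39 = 191/13; prior mean = 13/13 = 1. Difference = 191/13 − 1 = 178/13.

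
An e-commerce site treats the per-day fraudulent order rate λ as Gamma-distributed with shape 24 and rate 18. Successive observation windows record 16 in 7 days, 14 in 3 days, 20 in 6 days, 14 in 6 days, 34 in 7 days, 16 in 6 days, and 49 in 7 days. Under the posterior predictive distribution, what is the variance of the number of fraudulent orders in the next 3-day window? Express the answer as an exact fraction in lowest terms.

Total count: 16 + 14 + 20 + 14 + 34 + 16 + 49 = 163.
Total exposure: 7 + 3 + 6 + 6 + 7 + 6 + 7 = 42 days.
Conjugate update: add total count to the shape and total exposure to the rate, giving Gamma(187, 60).
The posterior predictive for a window of length T is Negative Binomial with variance T·α'·(β'+T)/β'² = 3·187·63/3600 = 3927/400.

3927/400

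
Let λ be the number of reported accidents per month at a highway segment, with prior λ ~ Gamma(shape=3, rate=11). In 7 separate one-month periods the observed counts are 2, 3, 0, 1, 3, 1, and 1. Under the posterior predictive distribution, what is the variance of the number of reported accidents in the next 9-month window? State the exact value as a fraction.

21/2

Total count: 2 + 3 + 0 + 1 + 3 + 1 + 1 = 11.
Total exposure: 7 months.
Posterior: α' = 3 + 11 = 14, β' = 11 + 7 = 18.
The posterior predictive for a window of length T is Negative Binomial with variance T·α'·(β'+T)/β'² = 9·14·27/324 = 21/2.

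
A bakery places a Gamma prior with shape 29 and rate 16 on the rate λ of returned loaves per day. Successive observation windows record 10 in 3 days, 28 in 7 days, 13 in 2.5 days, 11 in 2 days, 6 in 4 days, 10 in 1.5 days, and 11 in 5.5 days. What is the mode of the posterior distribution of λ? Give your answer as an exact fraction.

234/83

Total count: 10 + 28 + 13 + 11 + 6 + 10 + 11 = 89.
Total exposure: 3 + 7 + 2.5 + 2 + 4 + 1.5 + 5.5 = 25.5 days.
Conjugate update: add total count to the shape and total exposure to the rate, giving Gamma(118, 83/2).
Posterior mode = (α'−1)/β' = 117/(83/2) = 234/83.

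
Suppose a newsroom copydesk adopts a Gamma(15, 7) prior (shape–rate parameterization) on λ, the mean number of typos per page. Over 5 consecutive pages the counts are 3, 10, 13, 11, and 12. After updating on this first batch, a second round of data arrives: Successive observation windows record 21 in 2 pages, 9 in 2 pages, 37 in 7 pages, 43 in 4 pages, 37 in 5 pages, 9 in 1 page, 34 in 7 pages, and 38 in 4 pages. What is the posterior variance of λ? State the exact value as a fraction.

Total count: 3 + 10 + 13 + 11 + 12 = 49.
Total exposure: 5 pages.
After the first batch: Gamma(15 + 49, 7 + 5) = Gamma(64, 12).
Total count: 21 + 9 + 37 + 43 + 37 + 9 + 34 + 38 = 228.
Total exposure: 2 + 2 + 7 + 4 + 5 + 1 + 7 + 4 = 32 pages.
After the second batch: Gamma(64 + 228, 12 + 32) = Gamma(292, 44).
Posterior variance = α'/β'² = 292/1936 = 73/484.

73/484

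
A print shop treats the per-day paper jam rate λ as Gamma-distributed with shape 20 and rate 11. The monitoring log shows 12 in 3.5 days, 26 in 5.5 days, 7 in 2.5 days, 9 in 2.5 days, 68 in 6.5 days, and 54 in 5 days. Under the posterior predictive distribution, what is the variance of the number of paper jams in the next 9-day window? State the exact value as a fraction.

321048/5329

Total count: 12 + 26 + 7 + 9 + 68 + 54 = 176.
Total exposure: 3.5 + 5.5 + 2.5 + 2.5 + 6.5 + 5 = 25.5 days.
Gamma(α, β) with Poisson data over total exposure Σt gives posterior Gamma(α+Σx, β+Σt) = Gamma(196, 73/2).
The posterior predictive for a window of length T is Negative Binomial with variance T·α'·(β'+T)/β'² = 9·196·(91/2)/(5329/4) = 321048/5329.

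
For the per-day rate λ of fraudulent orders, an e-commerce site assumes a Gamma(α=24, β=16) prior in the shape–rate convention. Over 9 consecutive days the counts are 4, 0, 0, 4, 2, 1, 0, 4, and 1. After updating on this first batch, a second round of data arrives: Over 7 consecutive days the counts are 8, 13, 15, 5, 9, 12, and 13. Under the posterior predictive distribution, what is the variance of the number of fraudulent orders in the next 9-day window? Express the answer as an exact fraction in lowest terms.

42435/1024

Total count: 4 + 0 + 0 + 4 + 2 + 1 + 0 + 4 + 1 = 16.
Total exposure: 9 days.
After the first batch: Gamma(24 + 16, 16 + 9) = Gamma(40, 25).
Total count: 8 + 13 + 15 + 5 + 9 + 12 + 13 = 75.
Total exposure: 7 days.
After the second batch: Gamma(40 + 75, 25 + 7) = Gamma(115, 32).
The posterior predictive for a window of length T is Negative Binomial with variance T·α'·(β'+T)/β'² = 9·115·41/1024 = 42435/1024.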